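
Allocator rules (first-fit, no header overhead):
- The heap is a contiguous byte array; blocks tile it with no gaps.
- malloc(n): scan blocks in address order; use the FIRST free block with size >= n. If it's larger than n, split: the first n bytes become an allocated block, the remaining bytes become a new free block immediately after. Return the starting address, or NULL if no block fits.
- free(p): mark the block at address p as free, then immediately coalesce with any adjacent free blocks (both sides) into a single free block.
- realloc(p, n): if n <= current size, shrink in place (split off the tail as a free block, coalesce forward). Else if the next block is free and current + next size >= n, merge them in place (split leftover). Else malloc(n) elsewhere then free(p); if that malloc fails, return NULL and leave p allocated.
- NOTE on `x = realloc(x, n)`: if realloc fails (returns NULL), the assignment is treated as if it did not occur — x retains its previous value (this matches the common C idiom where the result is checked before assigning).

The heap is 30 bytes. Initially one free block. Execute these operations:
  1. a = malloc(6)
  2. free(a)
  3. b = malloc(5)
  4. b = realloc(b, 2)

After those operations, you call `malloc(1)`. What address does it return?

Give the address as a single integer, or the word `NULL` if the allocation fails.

Answer: 2

Derivation:
Op 1: a = malloc(6) -> a = 0; heap: [0-5 ALLOC][6-29 FREE]
Op 2: free(a) -> (freed a); heap: [0-29 FREE]
Op 3: b = malloc(5) -> b = 0; heap: [0-4 ALLOC][5-29 FREE]
Op 4: b = realloc(b, 2) -> b = 0; heap: [0-1 ALLOC][2-29 FREE]
malloc(1): first-fit scan over [0-1 ALLOC][2-29 FREE] -> 2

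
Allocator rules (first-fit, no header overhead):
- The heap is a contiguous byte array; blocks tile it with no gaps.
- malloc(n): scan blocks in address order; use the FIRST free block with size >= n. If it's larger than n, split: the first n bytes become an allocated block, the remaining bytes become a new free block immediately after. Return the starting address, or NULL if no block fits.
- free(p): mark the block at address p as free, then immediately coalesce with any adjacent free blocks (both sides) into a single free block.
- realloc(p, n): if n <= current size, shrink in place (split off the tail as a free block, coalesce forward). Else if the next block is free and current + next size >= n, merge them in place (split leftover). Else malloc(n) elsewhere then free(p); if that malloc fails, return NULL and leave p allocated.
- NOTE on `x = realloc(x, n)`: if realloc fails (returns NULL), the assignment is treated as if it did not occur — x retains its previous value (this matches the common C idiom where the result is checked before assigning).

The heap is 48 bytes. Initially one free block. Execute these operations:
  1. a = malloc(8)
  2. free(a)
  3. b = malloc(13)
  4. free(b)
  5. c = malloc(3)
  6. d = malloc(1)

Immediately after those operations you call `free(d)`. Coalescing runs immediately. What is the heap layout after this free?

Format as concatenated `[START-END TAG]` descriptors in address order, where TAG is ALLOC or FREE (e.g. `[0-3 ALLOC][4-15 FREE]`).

Op 1: a = malloc(8) -> a = 0; heap: [0-7 ALLOC][8-47 FREE]
Op 2: free(a) -> (freed a); heap: [0-47 FREE]
Op 3: b = malloc(13) -> b = 0; heap: [0-12 ALLOC][13-47 FREE]
Op 4: free(b) -> (freed b); heap: [0-47 FREE]
Op 5: c = malloc(3) -> c = 0; heap: [0-2 ALLOC][3-47 FREE]
Op 6: d = malloc(1) -> d = 3; heap: [0-2 ALLOC][3-3 ALLOC][4-47 FREE]
free(d): d = 3 -> block [3-3 ALLOC]; mark free, coalesce with adjacent free neighbors -> [0-2 ALLOC][3-47 FREE]

Answer: [0-2 ALLOC][3-47 FREE]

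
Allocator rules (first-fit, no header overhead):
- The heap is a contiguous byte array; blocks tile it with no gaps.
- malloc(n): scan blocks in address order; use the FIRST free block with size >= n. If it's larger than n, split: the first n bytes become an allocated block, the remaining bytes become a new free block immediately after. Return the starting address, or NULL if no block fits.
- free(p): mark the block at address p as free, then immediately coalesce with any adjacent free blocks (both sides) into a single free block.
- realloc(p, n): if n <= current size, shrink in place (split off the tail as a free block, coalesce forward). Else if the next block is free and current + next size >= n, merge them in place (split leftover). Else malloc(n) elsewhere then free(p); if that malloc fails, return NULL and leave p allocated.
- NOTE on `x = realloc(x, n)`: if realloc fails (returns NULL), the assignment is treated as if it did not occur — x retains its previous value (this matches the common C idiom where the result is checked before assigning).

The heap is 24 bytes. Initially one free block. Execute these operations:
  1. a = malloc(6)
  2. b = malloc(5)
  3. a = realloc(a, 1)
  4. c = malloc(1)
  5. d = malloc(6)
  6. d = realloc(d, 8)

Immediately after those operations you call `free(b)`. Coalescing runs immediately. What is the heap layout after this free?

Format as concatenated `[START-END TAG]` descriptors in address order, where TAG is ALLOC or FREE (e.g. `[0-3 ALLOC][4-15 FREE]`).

Answer: [0-0 ALLOC][1-1 ALLOC][2-10 FREE][11-18 ALLOC][19-23 FREE]

Derivation:
Op 1: a = malloc(6) -> a = 0; heap: [0-5 ALLOC][6-23 FREE]
Op 2: b = malloc(5) -> b = 6; heap: [0-5 ALLOC][6-10 ALLOC][11-23 FREE]
Op 3: a = realloc(a, 1) -> a = 0; heap: [0-0 ALLOC][1-5 FREE][6-10 ALLOC][11-23 FREE]
Op 4: c = malloc(1) -> c = 1; heap: [0-0 ALLOC][1-1 ALLOC][2-5 FREE][6-10 ALLOC][11-23 FREE]
Op 5: d = malloc(6) -> d = 11; heap: [0-0 ALLOC][1-1 ALLOC][2-5 FREE][6-10 ALLOC][11-16 ALLOC][17-23 FREE]
Op 6: d = realloc(d, 8) -> d = 11; heap: [0-0 ALLOC][1-1 ALLOC][2-5 FREE][6-10 ALLOC][11-18 ALLOC][19-23 FREE]
free(b): b = 6 -> block [6-10 ALLOC]; mark free, coalesce with adjacent free neighbors -> [0-0 ALLOC][1-1 ALLOC][2-10 FREE][11-18 ALLOC][19-23 FREE]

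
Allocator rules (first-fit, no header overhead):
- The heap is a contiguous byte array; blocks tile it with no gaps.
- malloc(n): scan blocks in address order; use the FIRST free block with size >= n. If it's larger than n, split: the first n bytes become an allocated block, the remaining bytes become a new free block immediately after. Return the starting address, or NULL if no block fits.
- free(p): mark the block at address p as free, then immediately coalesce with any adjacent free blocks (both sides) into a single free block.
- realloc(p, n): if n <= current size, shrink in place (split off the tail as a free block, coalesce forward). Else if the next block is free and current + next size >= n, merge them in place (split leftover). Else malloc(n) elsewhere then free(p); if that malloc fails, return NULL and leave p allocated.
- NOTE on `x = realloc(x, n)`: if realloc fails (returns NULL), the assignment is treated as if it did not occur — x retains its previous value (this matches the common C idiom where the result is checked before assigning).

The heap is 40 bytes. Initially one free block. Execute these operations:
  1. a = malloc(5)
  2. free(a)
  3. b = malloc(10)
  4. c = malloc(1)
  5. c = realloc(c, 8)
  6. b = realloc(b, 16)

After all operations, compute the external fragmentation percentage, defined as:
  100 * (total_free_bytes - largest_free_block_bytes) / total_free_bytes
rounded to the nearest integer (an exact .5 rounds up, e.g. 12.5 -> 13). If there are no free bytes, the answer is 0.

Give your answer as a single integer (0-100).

Answer: 38

Derivation:
Op 1: a = malloc(5) -> a = 0; heap: [0-4 ALLOC][5-39 FREE]
Op 2: free(a) -> (freed a); heap: [0-39 FREE]
Op 3: b = malloc(10) -> b = 0; heap: [0-9 ALLOC][10-39 FREE]
Op 4: c = malloc(1) -> c = 10; heap: [0-9 ALLOC][10-10 ALLOC][11-39 FREE]
Op 5: c = realloc(c, 8) -> c = 10; heap: [0-9 ALLOC][10-17 ALLOC][18-39 FREE]
Op 6: b = realloc(b, 16) -> b = 18; heap: [0-9 FREE][10-17 ALLOC][18-33 ALLOC][34-39 FREE]
Free blocks: [10 6] total_free=16 largest=10 -> 100*(16-10)/16 = 600/16 = 37.5 -> rounds to 38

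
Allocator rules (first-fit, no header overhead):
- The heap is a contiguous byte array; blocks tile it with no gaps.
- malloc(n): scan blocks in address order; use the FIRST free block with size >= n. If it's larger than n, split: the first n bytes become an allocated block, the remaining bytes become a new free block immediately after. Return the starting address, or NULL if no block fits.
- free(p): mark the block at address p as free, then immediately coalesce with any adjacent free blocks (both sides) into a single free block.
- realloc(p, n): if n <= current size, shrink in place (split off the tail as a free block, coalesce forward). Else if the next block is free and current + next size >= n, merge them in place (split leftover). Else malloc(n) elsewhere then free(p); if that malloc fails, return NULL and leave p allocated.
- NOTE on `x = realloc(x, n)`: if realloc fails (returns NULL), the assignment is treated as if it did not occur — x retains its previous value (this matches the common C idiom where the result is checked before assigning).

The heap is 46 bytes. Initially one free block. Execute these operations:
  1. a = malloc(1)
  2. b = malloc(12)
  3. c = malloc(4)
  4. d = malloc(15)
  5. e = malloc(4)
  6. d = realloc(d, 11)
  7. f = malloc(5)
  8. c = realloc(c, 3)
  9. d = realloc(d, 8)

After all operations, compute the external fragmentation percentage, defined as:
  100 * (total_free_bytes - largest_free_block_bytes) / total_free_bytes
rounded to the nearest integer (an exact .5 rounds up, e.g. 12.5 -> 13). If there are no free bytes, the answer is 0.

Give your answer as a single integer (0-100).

Op 1: a = malloc(1) -> a = 0; heap: [0-0 ALLOC][1-45 FREE]
Op 2: b = malloc(12) -> b = 1; heap: [0-0 ALLOC][1-12 ALLOC][13-45 FREE]
Op 3: c = malloc(4) -> c = 13; heap: [0-0 ALLOC][1-12 ALLOC][13-16 ALLOC][17-45 FREE]
Op 4: d = malloc(15) -> d = 17; heap: [0-0 ALLOC][1-12 ALLOC][13-16 ALLOC][17-31 ALLOC][32-45 FREE]
Op 5: e = malloc(4) -> e = 32; heap: [0-0 ALLOC][1-12 ALLOC][13-16 ALLOC][17-31 ALLOC][32-35 ALLOC][36-45 FREE]
Op 6: d = realloc(d, 11) -> d = 17; heap: [0-0 ALLOC][1-12 ALLOC][13-16 ALLOC][17-27 ALLOC][28-31 FREE][32-35 ALLOC][36-45 FREE]
Op 7: f = malloc(5) -> f = 36; heap: [0-0 ALLOC][1-12 ALLOC][13-16 ALLOC][17-27 ALLOC][28-31 FREE][32-35 ALLOC][36-40 ALLOC][41-45 FREE]
Op 8: c = realloc(c, 3) -> c = 13; heap: [0-0 ALLOC][1-12 ALLOC][13-15 ALLOC][16-16 FREE][17-27 ALLOC][28-31 FREE][32-35 ALLOC][36-40 ALLOC][41-45 FREE]
Op 9: d = realloc(d, 8) -> d = 17; heap: [0-0 ALLOC][1-12 ALLOC][13-15 ALLOC][16-16 FREE][17-24 ALLOC][25-31 FREE][32-35 ALLOC][36-40 ALLOC][41-45 FREE]
Free blocks: [1 7 5] total_free=13 largest=7 -> 100*(13-7)/13 = 600/13 ≈ 46.154 -> rounds to 46

Answer: 46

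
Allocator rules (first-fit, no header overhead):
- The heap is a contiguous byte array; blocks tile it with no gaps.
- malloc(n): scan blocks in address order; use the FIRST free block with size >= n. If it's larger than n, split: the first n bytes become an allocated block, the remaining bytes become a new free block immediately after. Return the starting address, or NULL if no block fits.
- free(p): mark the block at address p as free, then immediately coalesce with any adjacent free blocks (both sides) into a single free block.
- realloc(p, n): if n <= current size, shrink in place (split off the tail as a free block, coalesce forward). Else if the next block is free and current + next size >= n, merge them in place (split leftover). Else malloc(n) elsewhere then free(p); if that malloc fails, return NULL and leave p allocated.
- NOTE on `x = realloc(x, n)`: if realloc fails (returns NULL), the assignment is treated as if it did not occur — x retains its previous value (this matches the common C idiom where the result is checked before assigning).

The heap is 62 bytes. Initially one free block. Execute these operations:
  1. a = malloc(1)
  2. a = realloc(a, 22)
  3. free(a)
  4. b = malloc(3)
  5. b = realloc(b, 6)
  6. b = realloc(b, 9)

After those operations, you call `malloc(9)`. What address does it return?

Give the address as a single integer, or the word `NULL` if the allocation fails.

Op 1: a = malloc(1) -> a = 0; heap: [0-0 ALLOC][1-61 FREE]
Op 2: a = realloc(a, 22) -> a = 0; heap: [0-21 ALLOC][22-61 FREE]
Op 3: free(a) -> (freed a); heap: [0-61 FREE]
Op 4: b = malloc(3) -> b = 0; heap: [0-2 ALLOC][3-61 FREE]
Op 5: b = realloc(b, 6) -> b = 0; heap: [0-5 ALLOC][6-61 FREE]
Op 6: b = realloc(b, 9) -> b = 0; heap: [0-8 ALLOC][9-61 FREE]
malloc(9): first-fit scan over [0-8 ALLOC][9-61 FREE] -> 9

Answer: 9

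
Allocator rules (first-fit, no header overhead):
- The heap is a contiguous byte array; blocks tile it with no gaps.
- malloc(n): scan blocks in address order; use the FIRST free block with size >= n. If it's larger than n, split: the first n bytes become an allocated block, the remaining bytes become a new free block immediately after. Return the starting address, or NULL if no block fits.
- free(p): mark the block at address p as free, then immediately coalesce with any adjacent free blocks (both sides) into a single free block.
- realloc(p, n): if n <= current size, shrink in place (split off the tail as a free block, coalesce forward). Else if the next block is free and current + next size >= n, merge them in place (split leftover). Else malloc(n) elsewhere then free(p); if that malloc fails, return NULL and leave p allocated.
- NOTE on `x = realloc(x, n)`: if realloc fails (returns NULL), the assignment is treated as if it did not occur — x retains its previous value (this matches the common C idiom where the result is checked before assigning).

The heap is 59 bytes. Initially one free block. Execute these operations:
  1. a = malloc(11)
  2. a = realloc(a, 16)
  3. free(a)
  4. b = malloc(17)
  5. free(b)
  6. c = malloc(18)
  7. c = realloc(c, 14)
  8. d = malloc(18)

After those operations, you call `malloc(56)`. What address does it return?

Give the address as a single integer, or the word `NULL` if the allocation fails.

Answer: NULL

Derivation:
Op 1: a = malloc(11) -> a = 0; heap: [0-10 ALLOC][11-58 FREE]
Op 2: a = realloc(a, 16) -> a = 0; heap: [0-15 ALLOC][16-58 FREE]
Op 3: free(a) -> (freed a); heap: [0-58 FREE]
Op 4: b = malloc(17) -> b = 0; heap: [0-16 ALLOC][17-58 FREE]
Op 5: free(b) -> (freed b); heap: [0-58 FREE]
Op 6: c = malloc(18) -> c = 0; heap: [0-17 ALLOC][18-58 FREE]
Op 7: c = realloc(c, 14) -> c = 0; heap: [0-13 ALLOC][14-58 FREE]
Op 8: d = malloc(18) -> d = 14; heap: [0-13 ALLOC][14-31 ALLOC][32-58 FREE]
malloc(56): first-fit scan over [0-13 ALLOC][14-31 ALLOC][32-58 FREE] -> NULL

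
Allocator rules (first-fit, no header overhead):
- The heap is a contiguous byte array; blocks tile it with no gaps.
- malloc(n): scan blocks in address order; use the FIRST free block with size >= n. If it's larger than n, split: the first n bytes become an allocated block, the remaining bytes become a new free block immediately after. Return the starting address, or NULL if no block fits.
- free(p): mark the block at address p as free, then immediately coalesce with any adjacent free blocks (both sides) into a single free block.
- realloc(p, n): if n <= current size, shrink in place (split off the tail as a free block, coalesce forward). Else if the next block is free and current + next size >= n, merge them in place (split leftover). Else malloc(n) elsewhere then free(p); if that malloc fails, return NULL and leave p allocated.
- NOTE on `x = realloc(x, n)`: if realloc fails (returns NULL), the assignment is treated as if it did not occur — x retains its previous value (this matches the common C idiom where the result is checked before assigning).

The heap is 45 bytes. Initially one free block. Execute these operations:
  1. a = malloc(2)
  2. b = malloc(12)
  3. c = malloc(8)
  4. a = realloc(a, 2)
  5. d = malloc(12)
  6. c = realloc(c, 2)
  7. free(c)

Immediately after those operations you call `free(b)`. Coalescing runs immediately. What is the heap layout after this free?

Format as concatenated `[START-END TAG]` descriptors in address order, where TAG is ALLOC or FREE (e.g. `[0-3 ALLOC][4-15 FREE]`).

Answer: [0-1 ALLOC][2-21 FREE][22-33 ALLOC][34-44 FREE]

Derivation:
Op 1: a = malloc(2) -> a = 0; heap: [0-1 ALLOC][2-44 FREE]
Op 2: b = malloc(12) -> b = 2; heap: [0-1 ALLOC][2-13 ALLOC][14-44 FREE]
Op 3: c = malloc(8) -> c = 14; heap: [0-1 ALLOC][2-13 ALLOC][14-21 ALLOC][22-44 FREE]
Op 4: a = realloc(a, 2) -> a = 0; heap: [0-1 ALLOC][2-13 ALLOC][14-21 ALLOC][22-44 FREE]
Op 5: d = malloc(12) -> d = 22; heap: [0-1 ALLOC][2-13 ALLOC][14-21 ALLOC][22-33 ALLOC][34-44 FREE]
Op 6: c = realloc(c, 2) -> c = 14; heap: [0-1 ALLOC][2-13 ALLOC][14-15 ALLOC][16-21 FREE][22-33 ALLOC][34-44 FREE]
Op 7: free(c) -> (freed c); heap: [0-1 ALLOC][2-13 ALLOC][14-21 FREE][22-33 ALLOC][34-44 FREE]
free(b): b = 2 -> block [2-13 ALLOC]; mark free, coalesce with adjacent free neighbors -> [0-1 ALLOC][2-21 FREE][22-33 ALLOC][34-44 FREE]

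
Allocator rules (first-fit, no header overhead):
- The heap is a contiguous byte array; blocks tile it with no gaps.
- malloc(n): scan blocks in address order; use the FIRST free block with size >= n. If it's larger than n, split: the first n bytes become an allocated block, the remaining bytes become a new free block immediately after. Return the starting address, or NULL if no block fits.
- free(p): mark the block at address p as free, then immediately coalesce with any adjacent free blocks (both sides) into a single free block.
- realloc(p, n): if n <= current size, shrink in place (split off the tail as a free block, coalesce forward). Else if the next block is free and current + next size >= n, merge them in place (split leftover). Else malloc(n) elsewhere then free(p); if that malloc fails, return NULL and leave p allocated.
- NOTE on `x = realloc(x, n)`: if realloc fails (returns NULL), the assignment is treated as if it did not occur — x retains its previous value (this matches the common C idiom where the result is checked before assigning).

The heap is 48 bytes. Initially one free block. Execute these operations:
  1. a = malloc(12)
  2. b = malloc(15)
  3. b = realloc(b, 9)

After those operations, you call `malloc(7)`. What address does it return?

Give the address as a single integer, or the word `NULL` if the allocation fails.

Op 1: a = malloc(12) -> a = 0; heap: [0-11 ALLOC][12-47 FREE]
Op 2: b = malloc(15) -> b = 12; heap: [0-11 ALLOC][12-26 ALLOC][27-47 FREE]
Op 3: b = realloc(b, 9) -> b = 12; heap: [0-11 ALLOC][12-20 ALLOC][21-47 FREE]
malloc(7): first-fit scan over [0-11 ALLOC][12-20 ALLOC][21-47 FREE] -> 21

Answer: 21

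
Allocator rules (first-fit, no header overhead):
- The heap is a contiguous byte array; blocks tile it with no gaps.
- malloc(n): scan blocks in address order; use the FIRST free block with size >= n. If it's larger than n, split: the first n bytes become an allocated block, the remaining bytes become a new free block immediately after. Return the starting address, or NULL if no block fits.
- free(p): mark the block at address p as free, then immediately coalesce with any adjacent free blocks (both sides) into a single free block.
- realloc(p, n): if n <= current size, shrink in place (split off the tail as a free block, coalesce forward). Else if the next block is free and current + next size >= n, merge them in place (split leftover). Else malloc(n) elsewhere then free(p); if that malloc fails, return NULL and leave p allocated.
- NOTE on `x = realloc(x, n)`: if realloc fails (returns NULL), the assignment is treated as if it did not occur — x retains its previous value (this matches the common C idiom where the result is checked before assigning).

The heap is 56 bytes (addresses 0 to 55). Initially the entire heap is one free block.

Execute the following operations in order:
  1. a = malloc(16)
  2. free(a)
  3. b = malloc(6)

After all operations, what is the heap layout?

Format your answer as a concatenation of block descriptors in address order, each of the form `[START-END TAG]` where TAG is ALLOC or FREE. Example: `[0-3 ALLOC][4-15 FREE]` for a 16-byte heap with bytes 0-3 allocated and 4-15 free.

Op 1: a = malloc(16) -> a = 0; heap: [0-15 ALLOC][16-55 FREE]
Op 2: free(a) -> (freed a); heap: [0-55 FREE]
Op 3: b = malloc(6) -> b = 0; heap: [0-5 ALLOC][6-55 FREE]

Answer: [0-5 ALLOC][6-55 FREE]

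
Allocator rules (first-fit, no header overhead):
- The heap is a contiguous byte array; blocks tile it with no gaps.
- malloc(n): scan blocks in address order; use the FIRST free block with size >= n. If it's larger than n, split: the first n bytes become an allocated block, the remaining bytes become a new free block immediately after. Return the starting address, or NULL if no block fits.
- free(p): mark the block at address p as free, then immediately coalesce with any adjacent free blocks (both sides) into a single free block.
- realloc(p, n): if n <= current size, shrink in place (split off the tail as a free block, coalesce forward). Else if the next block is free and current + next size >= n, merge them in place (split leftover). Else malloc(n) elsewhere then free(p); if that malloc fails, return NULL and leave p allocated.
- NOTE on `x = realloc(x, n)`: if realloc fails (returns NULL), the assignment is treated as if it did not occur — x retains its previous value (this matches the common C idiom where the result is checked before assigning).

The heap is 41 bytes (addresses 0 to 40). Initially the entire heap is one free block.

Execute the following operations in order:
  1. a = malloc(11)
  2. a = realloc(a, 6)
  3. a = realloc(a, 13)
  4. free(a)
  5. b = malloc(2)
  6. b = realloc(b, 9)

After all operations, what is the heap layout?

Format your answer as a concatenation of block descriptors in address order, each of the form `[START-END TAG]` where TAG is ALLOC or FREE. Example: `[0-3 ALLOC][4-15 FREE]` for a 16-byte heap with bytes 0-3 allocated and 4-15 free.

Answer: [0-8 ALLOC][9-40 FREE]

Derivation:
Op 1: a = malloc(11) -> a = 0; heap: [0-10 ALLOC][11-40 FREE]
Op 2: a = realloc(a, 6) -> a = 0; heap: [0-5 ALLOC][6-40 FREE]
Op 3: a = realloc(a, 13) -> a = 0; heap: [0-12 ALLOC][13-40 FREE]
Op 4: free(a) -> (freed a); heap: [0-40 FREE]
Op 5: b = malloc(2) -> b = 0; heap: [0-1 ALLOC][2-40 FREE]
Op 6: b = realloc(b, 9) -> b = 0; heap: [0-8 ALLOC][9-40 FREE]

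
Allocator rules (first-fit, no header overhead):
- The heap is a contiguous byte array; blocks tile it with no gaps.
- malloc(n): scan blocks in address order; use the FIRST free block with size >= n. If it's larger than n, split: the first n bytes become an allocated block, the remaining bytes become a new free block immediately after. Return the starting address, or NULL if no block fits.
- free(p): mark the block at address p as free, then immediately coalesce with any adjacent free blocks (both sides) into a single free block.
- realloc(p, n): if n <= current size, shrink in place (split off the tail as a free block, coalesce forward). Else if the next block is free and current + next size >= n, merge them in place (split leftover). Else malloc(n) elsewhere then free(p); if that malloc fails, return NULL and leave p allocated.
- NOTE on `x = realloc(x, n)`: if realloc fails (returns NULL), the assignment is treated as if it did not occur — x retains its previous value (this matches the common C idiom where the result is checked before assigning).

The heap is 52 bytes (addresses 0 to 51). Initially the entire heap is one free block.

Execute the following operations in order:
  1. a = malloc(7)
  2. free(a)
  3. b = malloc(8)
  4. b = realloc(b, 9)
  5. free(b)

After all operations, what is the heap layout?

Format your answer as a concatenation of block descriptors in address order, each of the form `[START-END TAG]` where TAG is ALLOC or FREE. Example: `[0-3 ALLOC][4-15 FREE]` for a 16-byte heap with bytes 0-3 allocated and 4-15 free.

Op 1: a = malloc(7) -> a = 0; heap: [0-6 ALLOC][7-51 FREE]
Op 2: free(a) -> (freed a); heap: [0-51 FREE]
Op 3: b = malloc(8) -> b = 0; heap: [0-7 ALLOC][8-51 FREE]
Op 4: b = realloc(b, 9) -> b = 0; heap: [0-8 ALLOC][9-51 FREE]
Op 5: free(b) -> (freed b); heap: [0-51 FREE]

Answer: [0-51 FREE]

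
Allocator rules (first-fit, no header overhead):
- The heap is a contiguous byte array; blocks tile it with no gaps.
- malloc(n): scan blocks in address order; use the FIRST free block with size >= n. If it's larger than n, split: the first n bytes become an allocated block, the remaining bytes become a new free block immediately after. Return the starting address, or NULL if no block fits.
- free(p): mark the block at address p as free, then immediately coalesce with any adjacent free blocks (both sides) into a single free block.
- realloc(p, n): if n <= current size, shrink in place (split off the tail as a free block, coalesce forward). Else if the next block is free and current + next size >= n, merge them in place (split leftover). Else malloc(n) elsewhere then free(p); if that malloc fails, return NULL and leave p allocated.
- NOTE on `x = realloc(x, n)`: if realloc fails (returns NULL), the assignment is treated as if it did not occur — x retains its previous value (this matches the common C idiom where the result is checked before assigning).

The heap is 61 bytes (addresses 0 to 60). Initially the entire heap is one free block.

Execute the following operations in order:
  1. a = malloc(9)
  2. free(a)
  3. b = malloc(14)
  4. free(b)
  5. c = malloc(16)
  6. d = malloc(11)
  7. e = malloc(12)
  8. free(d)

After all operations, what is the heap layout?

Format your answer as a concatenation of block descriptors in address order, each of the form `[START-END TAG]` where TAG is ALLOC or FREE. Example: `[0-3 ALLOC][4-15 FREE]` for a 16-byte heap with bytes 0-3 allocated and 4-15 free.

Answer: [0-15 ALLOC][16-26 FREE][27-38 ALLOC][39-60 FREE]

Derivation:
Op 1: a = malloc(9) -> a = 0; heap: [0-8 ALLOC][9-60 FREE]
Op 2: free(a) -> (freed a); heap: [0-60 FREE]
Op 3: b = malloc(14) -> b = 0; heap: [0-13 ALLOC][14-60 FREE]
Op 4: free(b) -> (freed b); heap: [0-60 FREE]
Op 5: c = malloc(16) -> c = 0; heap: [0-15 ALLOC][16-60 FREE]
Op 6: d = malloc(11) -> d = 16; heap: [0-15 ALLOC][16-26 ALLOC][27-60 FREE]
Op 7: e = malloc(12) -> e = 27; heap: [0-15 ALLOC][16-26 ALLOC][27-38 ALLOC][39-60 FREE]
Op 8: free(d) -> (freed d); heap: [0-15 ALLOC][16-26 FREE][27-38 ALLOC][39-60 FREE]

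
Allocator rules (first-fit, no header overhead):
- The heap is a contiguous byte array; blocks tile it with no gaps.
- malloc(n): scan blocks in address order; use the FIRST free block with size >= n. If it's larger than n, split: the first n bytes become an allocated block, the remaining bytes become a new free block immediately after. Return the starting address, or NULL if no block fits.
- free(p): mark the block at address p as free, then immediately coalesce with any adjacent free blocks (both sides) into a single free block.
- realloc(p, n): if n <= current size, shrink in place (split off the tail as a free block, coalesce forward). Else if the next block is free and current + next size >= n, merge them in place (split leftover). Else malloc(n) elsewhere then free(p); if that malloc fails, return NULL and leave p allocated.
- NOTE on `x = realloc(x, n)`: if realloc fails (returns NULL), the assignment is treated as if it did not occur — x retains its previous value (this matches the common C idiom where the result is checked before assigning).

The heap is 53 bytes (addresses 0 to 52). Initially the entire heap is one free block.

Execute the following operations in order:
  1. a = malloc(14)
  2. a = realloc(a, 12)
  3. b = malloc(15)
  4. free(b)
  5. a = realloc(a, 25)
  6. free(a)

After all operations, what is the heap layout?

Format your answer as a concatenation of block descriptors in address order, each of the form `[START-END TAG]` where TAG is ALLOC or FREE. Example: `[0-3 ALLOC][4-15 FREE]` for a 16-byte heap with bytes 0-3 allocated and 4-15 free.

Answer: [0-52 FREE]

Derivation:
Op 1: a = malloc(14) -> a = 0; heap: [0-13 ALLOC][14-52 FREE]
Op 2: a = realloc(a, 12) -> a = 0; heap: [0-11 ALLOC][12-52 FREE]
Op 3: b = malloc(15) -> b = 12; heap: [0-11 ALLOC][12-26 ALLOC][27-52 FREE]
Op 4: free(b) -> (freed b); heap: [0-11 ALLOC][12-52 FREE]
Op 5: a = realloc(a, 25) -> a = 0; heap: [0-24 ALLOC][25-52 FREE]
Op 6: free(a) -> (freed a); heap: [0-52 FREE]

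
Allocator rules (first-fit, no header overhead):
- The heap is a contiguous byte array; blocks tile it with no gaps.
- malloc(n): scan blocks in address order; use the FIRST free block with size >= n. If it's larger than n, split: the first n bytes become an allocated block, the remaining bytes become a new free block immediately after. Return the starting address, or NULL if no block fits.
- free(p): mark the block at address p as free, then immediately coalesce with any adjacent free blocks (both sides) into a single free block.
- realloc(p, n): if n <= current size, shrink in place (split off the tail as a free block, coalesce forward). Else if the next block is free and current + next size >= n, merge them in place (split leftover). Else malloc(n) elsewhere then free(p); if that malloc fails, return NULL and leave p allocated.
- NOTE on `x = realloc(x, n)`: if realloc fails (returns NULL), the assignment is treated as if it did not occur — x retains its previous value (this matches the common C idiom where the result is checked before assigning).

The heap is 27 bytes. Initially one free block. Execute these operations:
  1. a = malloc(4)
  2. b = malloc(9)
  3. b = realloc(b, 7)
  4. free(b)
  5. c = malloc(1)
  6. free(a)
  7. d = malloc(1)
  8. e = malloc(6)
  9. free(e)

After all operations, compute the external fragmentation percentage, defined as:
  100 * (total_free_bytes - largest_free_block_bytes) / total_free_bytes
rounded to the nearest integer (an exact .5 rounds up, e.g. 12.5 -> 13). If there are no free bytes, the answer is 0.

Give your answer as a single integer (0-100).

Answer: 12

Derivation:
Op 1: a = malloc(4) -> a = 0; heap: [0-3 ALLOC][4-26 FREE]
Op 2: b = malloc(9) -> b = 4; heap: [0-3 ALLOC][4-12 ALLOC][13-26 FREE]
Op 3: b = realloc(b, 7) -> b = 4; heap: [0-3 ALLOC][4-10 ALLOC][11-26 FREE]
Op 4: free(b) -> (freed b); heap: [0-3 ALLOC][4-26 FREE]
Op 5: c = malloc(1) -> c = 4; heap: [0-3 ALLOC][4-4 ALLOC][5-26 FREE]
Op 6: free(a) -> (freed a); heap: [0-3 FREE][4-4 ALLOC][5-26 FREE]
Op 7: d = malloc(1) -> d = 0; heap: [0-0 ALLOC][1-3 FREE][4-4 ALLOC][5-26 FREE]
Op 8: e = malloc(6) -> e = 5; heap: [0-0 ALLOC][1-3 FREE][4-4 ALLOC][5-10 ALLOC][11-26 FREE]
Op 9: free(e) -> (freed e); heap: [0-0 ALLOC][1-3 FREE][4-4 ALLOC][5-26 FREE]
Free blocks: [3 22] total_free=25 largest=22 -> 100*(25-22)/25 = 300/25 = 12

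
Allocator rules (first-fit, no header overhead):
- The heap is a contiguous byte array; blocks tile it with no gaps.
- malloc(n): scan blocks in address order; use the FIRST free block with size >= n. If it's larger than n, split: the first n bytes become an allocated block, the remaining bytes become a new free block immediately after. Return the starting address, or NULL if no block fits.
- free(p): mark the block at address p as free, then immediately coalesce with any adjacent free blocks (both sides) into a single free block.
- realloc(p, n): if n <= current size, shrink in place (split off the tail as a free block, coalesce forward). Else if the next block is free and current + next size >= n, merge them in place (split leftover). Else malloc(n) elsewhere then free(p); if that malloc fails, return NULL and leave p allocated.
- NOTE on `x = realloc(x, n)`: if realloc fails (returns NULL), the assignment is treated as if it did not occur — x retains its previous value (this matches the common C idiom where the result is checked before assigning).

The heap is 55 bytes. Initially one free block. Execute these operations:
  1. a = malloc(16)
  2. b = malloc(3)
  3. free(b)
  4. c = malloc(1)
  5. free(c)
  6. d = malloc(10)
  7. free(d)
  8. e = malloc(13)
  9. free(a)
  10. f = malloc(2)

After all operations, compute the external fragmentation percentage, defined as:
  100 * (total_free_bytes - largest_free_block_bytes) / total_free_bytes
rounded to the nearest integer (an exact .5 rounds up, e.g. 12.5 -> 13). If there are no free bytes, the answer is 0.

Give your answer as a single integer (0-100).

Answer: 35

Derivation:
Op 1: a = malloc(16) -> a = 0; heap: [0-15 ALLOC][16-54 FREE]
Op 2: b = malloc(3) -> b = 16; heap: [0-15 ALLOC][16-18 ALLOC][19-54 FREE]
Op 3: free(b) -> (freed b); heap: [0-15 ALLOC][16-54 FREE]
Op 4: c = malloc(1) -> c = 16; heap: [0-15 ALLOC][16-16 ALLOC][17-54 FREE]
Op 5: free(c) -> (freed c); heap: [0-15 ALLOC][16-54 FREE]
Op 6: d = malloc(10) -> d = 16; heap: [0-15 ALLOC][16-25 ALLOC][26-54 FREE]
Op 7: free(d) -> (freed d); heap: [0-15 ALLOC][16-54 FREE]
Op 8: e = malloc(13) -> e = 16; heap: [0-15 ALLOC][16-28 ALLOC][29-54 FREE]
Op 9: free(a) -> (freed a); heap: [0-15 FREE][16-28 ALLOC][29-54 FREE]
Op 10: f = malloc(2) -> f = 0; heap: [0-1 ALLOC][2-15 FREE][16-28 ALLOC][29-54 FREE]
Free blocks: [14 26] total_free=40 largest=26 -> 100*(40-26)/40 = 1400/40 = 35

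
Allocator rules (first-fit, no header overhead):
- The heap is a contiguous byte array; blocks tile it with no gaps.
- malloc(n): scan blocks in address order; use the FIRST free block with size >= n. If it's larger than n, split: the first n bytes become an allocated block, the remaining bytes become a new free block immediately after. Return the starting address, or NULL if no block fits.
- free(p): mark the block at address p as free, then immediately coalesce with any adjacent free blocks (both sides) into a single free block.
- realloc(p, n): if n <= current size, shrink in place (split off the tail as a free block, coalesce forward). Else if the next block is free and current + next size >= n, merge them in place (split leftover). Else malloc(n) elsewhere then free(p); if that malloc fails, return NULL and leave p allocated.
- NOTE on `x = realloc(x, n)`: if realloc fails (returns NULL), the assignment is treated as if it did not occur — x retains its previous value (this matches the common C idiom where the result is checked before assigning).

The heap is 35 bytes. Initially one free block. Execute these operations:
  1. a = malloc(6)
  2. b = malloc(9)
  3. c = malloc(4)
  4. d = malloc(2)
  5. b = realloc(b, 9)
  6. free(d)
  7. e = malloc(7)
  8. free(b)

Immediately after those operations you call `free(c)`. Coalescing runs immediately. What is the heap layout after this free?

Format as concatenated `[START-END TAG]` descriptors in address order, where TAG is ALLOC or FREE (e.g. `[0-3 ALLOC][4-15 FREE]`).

Op 1: a = malloc(6) -> a = 0; heap: [0-5 ALLOC][6-34 FREE]
Op 2: b = malloc(9) -> b = 6; heap: [0-5 ALLOC][6-14 ALLOC][15-34 FREE]
Op 3: c = malloc(4) -> c = 15; heap: [0-5 ALLOC][6-14 ALLOC][15-18 ALLOC][19-34 FREE]
Op 4: d = malloc(2) -> d = 19; heap: [0-5 ALLOC][6-14 ALLOC][15-18 ALLOC][19-20 ALLOC][21-34 FREE]
Op 5: b = realloc(b, 9) -> b = 6; heap: [0-5 ALLOC][6-14 ALLOC][15-18 ALLOC][19-20 ALLOC][21-34 FREE]
Op 6: free(d) -> (freed d); heap: [0-5 ALLOC][6-14 ALLOC][15-18 ALLOC][19-34 FREE]
Op 7: e = malloc(7) -> e = 19; heap: [0-5 ALLOC][6-14 ALLOC][15-18 ALLOC][19-25 ALLOC][26-34 FREE]
Op 8: free(b) -> (freed b); heap: [0-5 ALLOC][6-14 FREE][15-18 ALLOC][19-25 ALLOC][26-34 FREE]
free(c): c = 15 -> block [15-18 ALLOC]; mark free, coalesce with adjacent free neighbors -> [0-5 ALLOC][6-18 FREE][19-25 ALLOC][26-34 FREE]

Answer: [0-5 ALLOC][6-18 FREE][19-25 ALLOC][26-34 FREE]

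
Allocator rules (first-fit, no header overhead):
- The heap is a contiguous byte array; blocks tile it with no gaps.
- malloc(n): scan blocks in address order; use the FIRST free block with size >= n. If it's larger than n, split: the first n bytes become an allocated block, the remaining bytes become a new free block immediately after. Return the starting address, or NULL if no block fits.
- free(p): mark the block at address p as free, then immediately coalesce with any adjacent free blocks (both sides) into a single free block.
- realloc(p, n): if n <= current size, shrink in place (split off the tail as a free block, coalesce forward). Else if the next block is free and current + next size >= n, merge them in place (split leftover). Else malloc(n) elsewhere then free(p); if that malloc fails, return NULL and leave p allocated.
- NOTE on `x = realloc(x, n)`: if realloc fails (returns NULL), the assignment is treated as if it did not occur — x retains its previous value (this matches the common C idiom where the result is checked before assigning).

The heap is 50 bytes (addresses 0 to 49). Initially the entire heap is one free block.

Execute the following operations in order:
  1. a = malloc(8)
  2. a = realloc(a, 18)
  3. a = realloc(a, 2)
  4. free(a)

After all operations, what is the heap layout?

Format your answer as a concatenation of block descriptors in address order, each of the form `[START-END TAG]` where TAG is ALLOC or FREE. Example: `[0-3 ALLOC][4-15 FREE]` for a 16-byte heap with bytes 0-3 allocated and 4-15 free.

Answer: [0-49 FREE]

Derivation:
Op 1: a = malloc(8) -> a = 0; heap: [0-7 ALLOC][8-49 FREE]
Op 2: a = realloc(a, 18) -> a = 0; heap: [0-17 ALLOC][18-49 FREE]
Op 3: a = realloc(a, 2) -> a = 0; heap: [0-1 ALLOC][2-49 FREE]
Op 4: free(a) -> (freed a); heap: [0-49 FREE]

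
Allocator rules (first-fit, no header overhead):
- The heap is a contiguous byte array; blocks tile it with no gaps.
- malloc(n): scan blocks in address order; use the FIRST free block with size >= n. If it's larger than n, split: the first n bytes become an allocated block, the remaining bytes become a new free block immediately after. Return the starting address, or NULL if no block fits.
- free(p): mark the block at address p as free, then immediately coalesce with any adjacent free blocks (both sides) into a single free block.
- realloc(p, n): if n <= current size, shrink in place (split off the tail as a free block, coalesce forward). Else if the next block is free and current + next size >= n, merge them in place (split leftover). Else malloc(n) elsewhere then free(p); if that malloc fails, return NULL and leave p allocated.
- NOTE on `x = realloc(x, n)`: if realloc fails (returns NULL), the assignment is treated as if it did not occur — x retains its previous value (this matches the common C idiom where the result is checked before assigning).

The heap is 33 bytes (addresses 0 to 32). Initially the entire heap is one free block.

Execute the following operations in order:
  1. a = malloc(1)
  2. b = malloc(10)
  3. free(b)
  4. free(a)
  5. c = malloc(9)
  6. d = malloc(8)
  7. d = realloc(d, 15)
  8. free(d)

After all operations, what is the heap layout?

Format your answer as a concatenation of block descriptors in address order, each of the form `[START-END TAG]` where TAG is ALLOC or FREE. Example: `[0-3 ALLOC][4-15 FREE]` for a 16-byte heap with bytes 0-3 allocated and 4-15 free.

Answer: [0-8 ALLOC][9-32 FREE]

Derivation:
Op 1: a = malloc(1) -> a = 0; heap: [0-0 ALLOC][1-32 FREE]
Op 2: b = malloc(10) -> b = 1; heap: [0-0 ALLOC][1-10 ALLOC][11-32 FREE]
Op 3: free(b) -> (freed b); heap: [0-0 ALLOC][1-32 FREE]
Op 4: free(a) -> (freed a); heap: [0-32 FREE]
Op 5: c = malloc(9) -> c = 0; heap: [0-8 ALLOC][9-32 FREE]
Op 6: d = malloc(8) -> d = 9; heap: [0-8 ALLOC][9-16 ALLOC][17-32 FREE]
Op 7: d = realloc(d, 15) -> d = 9; heap: [0-8 ALLOC][9-23 ALLOC][24-32 FREE]
Op 8: free(d) -> (freed d); heap: [0-8 ALLOC][9-32 FREE]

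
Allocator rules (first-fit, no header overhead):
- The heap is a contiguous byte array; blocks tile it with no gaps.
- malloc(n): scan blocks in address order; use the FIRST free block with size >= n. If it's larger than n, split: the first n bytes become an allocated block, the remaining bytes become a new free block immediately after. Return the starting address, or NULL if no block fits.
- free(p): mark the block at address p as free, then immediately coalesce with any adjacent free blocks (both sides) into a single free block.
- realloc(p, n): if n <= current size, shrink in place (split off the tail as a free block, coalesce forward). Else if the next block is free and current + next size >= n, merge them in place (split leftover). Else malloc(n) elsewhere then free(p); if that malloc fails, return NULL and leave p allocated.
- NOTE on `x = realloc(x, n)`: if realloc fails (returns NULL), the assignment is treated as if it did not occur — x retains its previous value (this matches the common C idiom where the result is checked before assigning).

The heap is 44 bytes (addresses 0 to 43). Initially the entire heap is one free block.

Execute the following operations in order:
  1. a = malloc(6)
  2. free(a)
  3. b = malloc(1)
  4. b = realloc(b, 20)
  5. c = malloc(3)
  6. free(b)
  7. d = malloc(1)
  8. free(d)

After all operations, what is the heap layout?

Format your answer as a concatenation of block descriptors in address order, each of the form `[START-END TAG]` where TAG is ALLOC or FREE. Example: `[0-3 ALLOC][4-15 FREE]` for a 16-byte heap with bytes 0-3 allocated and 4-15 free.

Answer: [0-19 FREE][20-22 ALLOC][23-43 FREE]

Derivation:
Op 1: a = malloc(6) -> a = 0; heap: [0-5 ALLOC][6-43 FREE]
Op 2: free(a) -> (freed a); heap: [0-43 FREE]
Op 3: b = malloc(1) -> b = 0; heap: [0-0 ALLOC][1-43 FREE]
Op 4: b = realloc(b, 20) -> b = 0; heap: [0-19 ALLOC][20-43 FREE]
Op 5: c = malloc(3) -> c = 20; heap: [0-19 ALLOC][20-22 ALLOC][23-43 FREE]
Op 6: free(b) -> (freed b); heap: [0-19 FREE][20-22 ALLOC][23-43 FREE]
Op 7: d = malloc(1) -> d = 0; heap: [0-0 ALLOC][1-19 FREE][20-22 ALLOC][23-43 FREE]
Op 8: free(d) -> (freed d); heap: [0-19 FREE][20-22 ALLOC][23-43 FREE]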